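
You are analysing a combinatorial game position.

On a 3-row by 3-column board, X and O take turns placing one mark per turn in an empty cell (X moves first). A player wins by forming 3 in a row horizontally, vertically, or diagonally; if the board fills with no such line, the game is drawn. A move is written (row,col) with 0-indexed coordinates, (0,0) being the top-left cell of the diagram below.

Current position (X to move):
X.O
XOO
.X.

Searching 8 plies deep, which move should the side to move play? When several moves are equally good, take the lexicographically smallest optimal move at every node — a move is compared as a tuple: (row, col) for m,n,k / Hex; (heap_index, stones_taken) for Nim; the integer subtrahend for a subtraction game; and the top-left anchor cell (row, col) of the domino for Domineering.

p1 X@[X.O/XOO/.X.]: (0,1)[XXO/XOO/.X.]-1 (2,0)[X.O/XOO/XX.]+1* (2,2)[X.O/XOO/.XX]-1
p2 O@[X.O/XOO/XX.] terminal -1; root [X.O/XOO/.X.] d8

X's best at [X.O/XOO/.X.]: (2,0)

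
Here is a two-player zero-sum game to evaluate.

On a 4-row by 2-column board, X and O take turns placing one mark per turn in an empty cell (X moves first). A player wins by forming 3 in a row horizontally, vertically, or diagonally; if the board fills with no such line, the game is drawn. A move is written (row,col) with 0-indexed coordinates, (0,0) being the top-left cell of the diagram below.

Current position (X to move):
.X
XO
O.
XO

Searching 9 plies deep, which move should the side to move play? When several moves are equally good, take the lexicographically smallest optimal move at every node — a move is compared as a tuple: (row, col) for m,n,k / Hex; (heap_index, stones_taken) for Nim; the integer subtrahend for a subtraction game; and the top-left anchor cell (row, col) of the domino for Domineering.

X's best at [.X/XO/O./XO]: (2,1)

ply 1, X at .X/XO/O./XO | (0,0)=-1→XX/XO/O./XO; (2,1)=+0→.X/XO/OX/XO*
ply 2, O at .X/XO/OX/XO | (0,0)=+0→OX/XO/OX/XO*
ply 3: OX/XO/OX/XO is terminal +0 (X); from .X/XO/O./XO depth 9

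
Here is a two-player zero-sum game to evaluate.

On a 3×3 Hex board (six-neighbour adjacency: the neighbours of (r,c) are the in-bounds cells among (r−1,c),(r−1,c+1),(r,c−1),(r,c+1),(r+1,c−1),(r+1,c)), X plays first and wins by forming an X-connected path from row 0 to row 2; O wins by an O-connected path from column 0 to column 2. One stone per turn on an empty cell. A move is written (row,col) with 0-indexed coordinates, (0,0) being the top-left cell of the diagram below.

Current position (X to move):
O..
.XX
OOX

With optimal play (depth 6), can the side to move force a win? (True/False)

X winning at [O../.XX/OOX]: True

p1 X@[O../.XX/OOX]: (0,1)[OX./.XX/OOX]+1* (0,2)[O.X/.XX/OOX]+1 (1,0)[O../XXX/OOX]+1
p2 O@[OX./.XX/OOX] terminal -1; root [O../.XX/OOX] d6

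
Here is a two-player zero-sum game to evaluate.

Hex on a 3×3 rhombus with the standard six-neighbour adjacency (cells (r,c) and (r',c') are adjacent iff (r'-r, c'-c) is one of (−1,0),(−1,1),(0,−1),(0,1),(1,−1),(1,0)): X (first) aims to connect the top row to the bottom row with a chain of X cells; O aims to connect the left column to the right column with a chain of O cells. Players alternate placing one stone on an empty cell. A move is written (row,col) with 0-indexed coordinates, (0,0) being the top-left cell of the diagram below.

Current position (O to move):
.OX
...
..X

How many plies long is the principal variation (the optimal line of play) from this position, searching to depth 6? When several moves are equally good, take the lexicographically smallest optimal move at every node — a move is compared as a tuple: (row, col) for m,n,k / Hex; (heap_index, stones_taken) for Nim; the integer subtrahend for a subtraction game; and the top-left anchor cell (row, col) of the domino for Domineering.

ply 1, O at .OX/.../..X | (0,0)=-1→OOX/.../..X*; (1,0)=-1→.OX/O../..X; (1,1)=-1→.OX/.O./..X; (1,2)=-1→.OX/..O/..X; (2,0)=-1→.OX/.../O.X; (2,1)=-1→.OX/.../.OX
ply 2, X at OOX/.../..X | (1,0)=+1→OOX/X../..X*; (1,1)=+1→OOX/.X./..X; (1,2)=+1→OOX/..X/..X; (2,0)=+1→OOX/.../X.X; (2,1)=+1→OOX/.../.XX
ply 3, O at OOX/X../..X | (1,1)=-1→OOX/XO./..X*; (1,2)=-1→OOX/X.O/..X; (2,0)=-1→OOX/X../O.X; (2,1)=-1→OOX/X../.OX
ply 4, X at OOX/XO./..X | (1,2)=+1→OOX/XOX/..X*; (2,0)=-1→OOX/XO./X.X; (2,1)=-1→OOX/XO./.XX
ply 5: OOX/XOX/..X is terminal -1 (O); from .OX/.../..X depth 6

PV length from [.OX/.../..X]: 4 plies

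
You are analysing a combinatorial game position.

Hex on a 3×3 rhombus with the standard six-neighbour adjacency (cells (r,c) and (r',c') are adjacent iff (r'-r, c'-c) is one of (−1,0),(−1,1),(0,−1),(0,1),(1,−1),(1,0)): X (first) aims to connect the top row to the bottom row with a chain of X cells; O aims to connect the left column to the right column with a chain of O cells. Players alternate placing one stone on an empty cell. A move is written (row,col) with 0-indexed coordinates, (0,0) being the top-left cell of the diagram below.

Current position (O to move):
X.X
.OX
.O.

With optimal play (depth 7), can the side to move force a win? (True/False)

O winning at [X.X/.OX/.O.]: True

[X.X/.OX/.O.] O move#1: (0,1):-1/XOX/.OX/.O., (1,0):-1/X.X/OOX/.O., (2,0):-1/X.X/.OX/OO., (2,2):+1/X.X/.OX/.OO*
[X.X/.OX/.OO] X move#2: (0,1):-1/XXX/.OX/.OO*, (1,0):-1/X.X/XOX/.OO, (2,0):-1/X.X/.OX/XOO
[XXX/.OX/.OO] O move#3: (1,0):+1/XXX/OOX/.OO*, (2,0):+1/XXX/.OX/OOO
[XXX/OOX/.OO] end (terminal -1, X#4); searched X.X/.OX/.O. to 7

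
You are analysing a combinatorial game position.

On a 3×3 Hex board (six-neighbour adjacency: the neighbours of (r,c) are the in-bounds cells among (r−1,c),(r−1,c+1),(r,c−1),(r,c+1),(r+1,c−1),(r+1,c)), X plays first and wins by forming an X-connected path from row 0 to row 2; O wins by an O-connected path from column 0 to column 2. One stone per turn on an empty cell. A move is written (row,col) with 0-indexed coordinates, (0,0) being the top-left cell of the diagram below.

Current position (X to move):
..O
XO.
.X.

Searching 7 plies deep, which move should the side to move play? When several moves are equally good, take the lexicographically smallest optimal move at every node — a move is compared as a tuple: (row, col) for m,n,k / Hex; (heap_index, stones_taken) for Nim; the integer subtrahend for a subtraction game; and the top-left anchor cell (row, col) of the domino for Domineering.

X's best at [..O/XO./.X.]: (2,0)

ply 1, X at ..O/XO./.X. | (0,0)=-1→X.O/XO./.X.; (0,1)=-1→.XO/XO./.X.; (1,2)=-1→..O/XOX/.X.; (2,0)=+1→..O/XO./XX.*; (2,2)=-1→..O/XO./.XX
ply 2, O at ..O/XO./XX. | (0,0)=-1→O.O/XO./XX.*; (0,1)=-1→.OO/XO./XX.; (1,2)=-1→..O/XOO/XX.; (2,2)=-1→..O/XO./XXO
ply 3, X at O.O/XO./XX. | (0,1)=+1→OXO/XO./XX.*; (1,2)=-1→O.O/XOX/XX.; (2,2)=-1→O.O/XO./XXX
ply 4: OXO/XO./XX. is terminal -1 (O); from ..O/XO./.X. depth 7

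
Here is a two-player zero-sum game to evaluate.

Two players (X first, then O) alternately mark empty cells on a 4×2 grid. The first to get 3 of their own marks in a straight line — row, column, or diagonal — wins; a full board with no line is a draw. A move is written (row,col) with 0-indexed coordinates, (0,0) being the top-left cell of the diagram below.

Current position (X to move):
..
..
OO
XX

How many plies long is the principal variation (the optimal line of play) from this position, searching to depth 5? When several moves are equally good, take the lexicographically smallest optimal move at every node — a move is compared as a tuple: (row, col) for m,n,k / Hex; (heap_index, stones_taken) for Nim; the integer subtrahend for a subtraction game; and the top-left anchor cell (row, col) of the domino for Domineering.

[../../OO/XX] X move#1: (0,0):+0/X./../OO/XX*, (0,1):+0/.X/../OO/XX, (1,0):+0/../X./OO/XX, (1,1):+0/../.X/OO/XX
[X./../OO/XX] O move#2: (0,1):+0/XO/../OO/XX*, (1,0):+0/X./O./OO/XX, (1,1):+0/X./.O/OO/XX
[XO/../OO/XX] X move#3: (1,0):-1/XO/X./OO/XX, (1,1):+0/XO/.X/OO/XX*
[XO/.X/OO/XX] O move#4: (1,0):+0/XO/OX/OO/XX*
[XO/OX/OO/XX] end (terminal +0, X#5); searched ../../OO/XX to 5

PV length from [../../OO/XX]: 4 plies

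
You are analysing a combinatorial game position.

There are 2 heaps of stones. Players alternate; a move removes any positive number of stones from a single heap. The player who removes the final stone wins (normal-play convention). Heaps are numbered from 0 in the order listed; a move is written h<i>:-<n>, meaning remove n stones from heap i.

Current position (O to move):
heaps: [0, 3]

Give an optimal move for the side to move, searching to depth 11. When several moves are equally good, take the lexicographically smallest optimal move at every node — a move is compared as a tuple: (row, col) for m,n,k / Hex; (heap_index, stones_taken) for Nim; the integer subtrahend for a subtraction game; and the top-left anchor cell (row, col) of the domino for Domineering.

O's best at [(0,3)]: h1:-3

[(0,3)] O move#1: h1:-1:-1/(0,2), h1:-2:-1/(0,1), h1:-3:+1/(0,0)*
[(0,0)] end (terminal -1, X#2); searched (0,3) to 11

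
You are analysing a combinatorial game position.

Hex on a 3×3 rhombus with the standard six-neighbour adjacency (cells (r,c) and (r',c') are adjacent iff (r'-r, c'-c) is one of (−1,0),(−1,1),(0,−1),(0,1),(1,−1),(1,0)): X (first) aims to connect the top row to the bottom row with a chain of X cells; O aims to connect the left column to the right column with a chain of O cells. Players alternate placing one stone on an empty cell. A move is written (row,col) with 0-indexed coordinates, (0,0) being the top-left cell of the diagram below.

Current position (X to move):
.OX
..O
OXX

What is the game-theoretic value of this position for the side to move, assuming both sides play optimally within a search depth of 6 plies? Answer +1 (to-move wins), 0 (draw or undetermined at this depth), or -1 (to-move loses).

[.OX/..O/OXX] X move#1: (0,0):-1/XOX/..O/OXX, (1,0):-1/.OX/X.O/OXX, (1,1):+1/.OX/.XO/OXX*
[.OX/.XO/OXX] end (terminal -1, O#2); searched .OX/..O/OXX to 6

value(.OX/..O/OXX, X) = +1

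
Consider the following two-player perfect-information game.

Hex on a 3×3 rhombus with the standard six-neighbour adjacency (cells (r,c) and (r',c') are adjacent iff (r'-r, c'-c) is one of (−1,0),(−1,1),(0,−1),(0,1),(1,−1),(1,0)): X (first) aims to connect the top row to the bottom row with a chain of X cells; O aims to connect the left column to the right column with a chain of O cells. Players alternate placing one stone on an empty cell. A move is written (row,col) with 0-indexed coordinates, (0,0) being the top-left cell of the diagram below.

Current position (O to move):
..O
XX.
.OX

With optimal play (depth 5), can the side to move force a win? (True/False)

O winning at [..O/XX./.OX]: False

ply 1, O at ..O/XX./.OX | (0,0)=-1→O.O/XX./.OX*; (0,1)=-1→.OO/XX./.OX; (1,2)=-1→..O/XXO/.OX; (2,0)=-1→..O/XX./OOX
ply 2, X at O.O/XX./.OX | (0,1)=+1→OXO/XX./.OX*; (1,2)=-1→O.O/XXX/.OX; (2,0)=-1→O.O/XX./XOX
ply 3, O at OXO/XX./.OX | (1,2)=-1→OXO/XXO/.OX*; (2,0)=-1→OXO/XX./OOX
ply 4, X at OXO/XXO/.OX | (2,0)=+1→OXO/XXO/XOX*
ply 5: OXO/XXO/XOX is terminal -1 (O); from ..O/XX./.OX depth 5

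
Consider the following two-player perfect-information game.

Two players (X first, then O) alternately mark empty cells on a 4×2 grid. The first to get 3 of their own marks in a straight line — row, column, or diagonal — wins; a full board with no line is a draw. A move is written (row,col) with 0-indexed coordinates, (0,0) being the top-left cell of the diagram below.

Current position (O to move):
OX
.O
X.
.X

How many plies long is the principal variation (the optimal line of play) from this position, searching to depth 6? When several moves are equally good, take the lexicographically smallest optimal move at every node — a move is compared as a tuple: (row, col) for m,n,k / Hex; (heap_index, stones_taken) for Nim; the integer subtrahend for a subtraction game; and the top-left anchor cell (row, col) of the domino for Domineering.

PV length from [OX/.O/X./.X]: 3 plies

p1 O@[OX/.O/X./.X]: (1,0)[OX/OO/X./.X]+0* (2,1)[OX/.O/XO/.X]+0 (3,0)[OX/.O/X./OX]+0
p2 X@[OX/OO/X./.X]: (2,1)[OX/OO/XX/.X]+0* (3,0)[OX/OO/X./XX]+0
p3 O@[OX/OO/XX/.X]: (3,0)[OX/OO/XX/OX]+0*
p4 X@[OX/OO/XX/OX] terminal +0; root [OX/.O/X./.X] d6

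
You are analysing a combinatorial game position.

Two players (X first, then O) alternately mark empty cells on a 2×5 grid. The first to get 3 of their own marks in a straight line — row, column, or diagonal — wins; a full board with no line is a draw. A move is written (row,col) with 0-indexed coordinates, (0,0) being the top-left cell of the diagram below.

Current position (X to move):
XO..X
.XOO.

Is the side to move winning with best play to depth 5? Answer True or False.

X winning at [XO..X/.XOO.]: False

[XO..X/.XOO.] X move#1: (0,2):-1/XOX.X/.XOO., (0,3):-1/XO.XX/.XOO., (1,0):-1/XO..X/XXOO., (1,4):+0/XO..X/.XOOX*
[XO..X/.XOOX] O move#2: (0,2):+0/XOO.X/.XOOX*, (0,3):+0/XO.OX/.XOOX, (1,0):+0/XO..X/OXOOX
[XOO.X/.XOOX] X move#3: (0,3):+0/XOOXX/.XOOX*, (1,0):-1/XOO.X/XXOOX
[XOOXX/.XOOX] O move#4: (1,0):+0/XOOXX/OXOOX*
[XOOXX/OXOOX] end (terminal +0, X#5); searched XO..X/.XOO. to 5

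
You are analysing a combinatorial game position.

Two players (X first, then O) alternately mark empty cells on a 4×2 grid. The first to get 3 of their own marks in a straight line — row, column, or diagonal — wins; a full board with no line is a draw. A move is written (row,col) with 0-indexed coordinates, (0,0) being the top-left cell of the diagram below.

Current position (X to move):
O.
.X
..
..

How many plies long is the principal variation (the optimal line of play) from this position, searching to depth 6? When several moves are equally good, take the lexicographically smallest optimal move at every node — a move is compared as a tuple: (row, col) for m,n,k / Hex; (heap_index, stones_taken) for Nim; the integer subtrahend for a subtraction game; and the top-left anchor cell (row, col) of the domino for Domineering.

PV length from [O./.X/../..]: 3 plies

[O./.X/../..] X move#1: (0,1):+0/OX/.X/../.., (1,0):+0/O./XX/../.., (2,0):+0/O./.X/X./.., (2,1):+1/O./.X/.X/..*, (3,0):+0/O./.X/../X., (3,1):+0/O./.X/../.X
[O./.X/.X/..] O move#2: (0,1):-1/OO/.X/.X/..*, (1,0):-1/O./OX/.X/.., (2,0):-1/O./.X/OX/.., (3,0):-1/O./.X/.X/O., (3,1):-1/O./.X/.X/.O
[OO/.X/.X/..] X move#3: (1,0):+0/OO/XX/.X/.., (2,0):+0/OO/.X/XX/.., (3,0):+0/OO/.X/.X/X., (3,1):+1/OO/.X/.X/.X*
[OO/.X/.X/.X] end (terminal -1, O#4); searched O./.X/../.. to 6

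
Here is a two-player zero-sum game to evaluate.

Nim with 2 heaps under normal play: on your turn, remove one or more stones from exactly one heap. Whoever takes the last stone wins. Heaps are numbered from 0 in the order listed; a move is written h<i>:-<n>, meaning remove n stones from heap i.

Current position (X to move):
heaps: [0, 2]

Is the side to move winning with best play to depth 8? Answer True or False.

p1 X@[(0,2)]: h1:-1[(0,1)]-1 h1:-2[(0,0)]+1*
p2 O@[(0,0)] terminal -1; root [(0,2)] d8

X winning at [(0,2)]: True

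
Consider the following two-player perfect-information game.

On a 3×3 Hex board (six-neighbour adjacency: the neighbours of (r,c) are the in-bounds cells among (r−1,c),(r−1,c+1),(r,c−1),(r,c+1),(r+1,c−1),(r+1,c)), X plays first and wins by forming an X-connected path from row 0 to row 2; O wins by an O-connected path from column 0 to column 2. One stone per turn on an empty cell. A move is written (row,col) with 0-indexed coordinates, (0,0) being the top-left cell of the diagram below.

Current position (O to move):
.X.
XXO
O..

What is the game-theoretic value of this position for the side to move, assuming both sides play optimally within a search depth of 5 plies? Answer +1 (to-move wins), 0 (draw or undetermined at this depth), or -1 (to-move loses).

value(.X./XXO/O.., O) = +1

ply 1, O at .X./XXO/O.. | (0,0)=-1→OX./XXO/O..; (0,2)=-1→.XO/XXO/O..; (2,1)=+1→.X./XXO/OO.*; (2,2)=-1→.X./XXO/O.O
ply 2: .X./XXO/OO. is terminal -1 (X); from .X./XXO/O.. depth 5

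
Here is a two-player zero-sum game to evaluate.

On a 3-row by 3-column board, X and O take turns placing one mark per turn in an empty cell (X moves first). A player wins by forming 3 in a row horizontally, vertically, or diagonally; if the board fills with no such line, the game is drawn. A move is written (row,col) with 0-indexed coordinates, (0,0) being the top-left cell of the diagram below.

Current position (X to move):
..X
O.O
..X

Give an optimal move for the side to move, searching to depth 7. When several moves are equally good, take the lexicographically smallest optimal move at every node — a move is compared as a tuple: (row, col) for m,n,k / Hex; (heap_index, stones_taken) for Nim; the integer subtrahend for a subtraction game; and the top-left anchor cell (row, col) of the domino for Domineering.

p1 X@[..X/O.O/..X]: (0,0)[X.X/O.O/..X]-1 (0,1)[.XX/O.O/..X]-1 (1,1)[..X/OXO/..X]+1* (2,0)[..X/O.O/X.X]-1 (2,1)[..X/O.O/.XX]-1
p2 O@[..X/OXO/..X]: (0,0)[O.X/OXO/..X]-1* (0,1)[.OX/OXO/..X]-1 (2,0)[..X/OXO/O.X]-1 (2,1)[..X/OXO/.OX]-1
p3 X@[O.X/OXO/..X]: (0,1)[OXX/OXO/..X]-1 (2,0)[O.X/OXO/X.X]+1* (2,1)[O.X/OXO/.XX]-1
p4 O@[O.X/OXO/X.X] terminal -1; root [..X/O.O/..X] d7

X's best at [..X/O.O/..X]: (1,1)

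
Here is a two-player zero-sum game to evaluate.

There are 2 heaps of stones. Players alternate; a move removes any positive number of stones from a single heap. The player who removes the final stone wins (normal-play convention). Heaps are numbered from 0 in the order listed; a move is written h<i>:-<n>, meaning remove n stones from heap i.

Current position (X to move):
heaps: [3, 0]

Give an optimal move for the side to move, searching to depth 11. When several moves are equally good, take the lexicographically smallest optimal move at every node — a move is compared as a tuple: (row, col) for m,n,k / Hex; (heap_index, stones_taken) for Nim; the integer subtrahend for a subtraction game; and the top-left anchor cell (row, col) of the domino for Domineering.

[(3,0)] X move#1: h0:-1:-1/(2,0), h0:-2:-1/(1,0), h0:-3:+1/(0,0)*
[(0,0)] end (terminal -1, O#2); searched (3,0) to 11

X's best at [(3,0)]: h0:-3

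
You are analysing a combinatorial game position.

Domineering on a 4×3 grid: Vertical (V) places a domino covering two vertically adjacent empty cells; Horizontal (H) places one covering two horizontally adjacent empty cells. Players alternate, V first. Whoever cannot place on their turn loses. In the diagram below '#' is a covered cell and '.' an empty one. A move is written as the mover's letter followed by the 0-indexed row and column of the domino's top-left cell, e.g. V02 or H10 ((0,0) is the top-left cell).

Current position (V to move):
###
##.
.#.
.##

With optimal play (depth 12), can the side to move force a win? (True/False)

[###/##./.#./.##] V move#1: V12:+1/###/###/.##/.##*, V20:+1/###/##./##./###
[###/###/.##/.##] end (terminal -1, H#2); searched ###/##./.#./.## to 12

V winning at [###/##./.#./.##]: True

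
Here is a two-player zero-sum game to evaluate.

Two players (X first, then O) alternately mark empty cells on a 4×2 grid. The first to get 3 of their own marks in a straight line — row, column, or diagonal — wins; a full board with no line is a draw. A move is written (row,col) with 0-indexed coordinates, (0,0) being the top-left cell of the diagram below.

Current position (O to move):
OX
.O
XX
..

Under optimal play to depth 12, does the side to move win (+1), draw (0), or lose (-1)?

p1 O@[OX/.O/XX/..]: (1,0)[OX/OO/XX/..]+0* (3,0)[OX/.O/XX/O.]+0 (3,1)[OX/.O/XX/.O]+0
p2 X@[OX/OO/XX/..]: (3,0)[OX/OO/XX/X.]+0* (3,1)[OX/OO/XX/.X]+0
p3 O@[OX/OO/XX/X.]: (3,1)[OX/OO/XX/XO]+0*
p4 X@[OX/OO/XX/XO] terminal +0; root [OX/.O/XX/..] d12

value(OX/.O/XX/.., O) = 0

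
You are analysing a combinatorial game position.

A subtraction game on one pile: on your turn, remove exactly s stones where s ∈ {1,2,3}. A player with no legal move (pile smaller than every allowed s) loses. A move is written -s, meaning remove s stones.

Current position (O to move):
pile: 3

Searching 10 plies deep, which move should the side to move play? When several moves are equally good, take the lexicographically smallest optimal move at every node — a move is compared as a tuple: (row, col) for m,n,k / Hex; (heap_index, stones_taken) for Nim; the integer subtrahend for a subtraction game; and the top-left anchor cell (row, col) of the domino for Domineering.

O's best at [3]: -3

ply 1, O at 3 | -1=-1→2; -2=-1→1; -3=+1→0*
ply 2: 0 is terminal -1 (X); from 3 depth 10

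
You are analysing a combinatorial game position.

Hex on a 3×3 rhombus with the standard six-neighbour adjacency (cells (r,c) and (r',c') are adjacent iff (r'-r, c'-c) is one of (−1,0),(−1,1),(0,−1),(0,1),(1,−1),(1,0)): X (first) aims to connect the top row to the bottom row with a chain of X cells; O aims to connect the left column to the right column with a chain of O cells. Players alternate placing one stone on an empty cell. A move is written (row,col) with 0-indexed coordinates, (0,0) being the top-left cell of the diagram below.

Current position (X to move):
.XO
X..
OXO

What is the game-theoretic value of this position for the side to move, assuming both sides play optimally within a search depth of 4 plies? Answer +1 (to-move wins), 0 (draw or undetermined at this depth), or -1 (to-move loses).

value(.XO/X../OXO, X) = +1

ply 1, X at .XO/X../OXO | (0,0)=-1→XXO/X../OXO; (1,1)=+1→.XO/XX./OXO*; (1,2)=-1→.XO/X.X/OXO
ply 2: .XO/XX./OXO is terminal -1 (O); from .XO/X../OXO depth 4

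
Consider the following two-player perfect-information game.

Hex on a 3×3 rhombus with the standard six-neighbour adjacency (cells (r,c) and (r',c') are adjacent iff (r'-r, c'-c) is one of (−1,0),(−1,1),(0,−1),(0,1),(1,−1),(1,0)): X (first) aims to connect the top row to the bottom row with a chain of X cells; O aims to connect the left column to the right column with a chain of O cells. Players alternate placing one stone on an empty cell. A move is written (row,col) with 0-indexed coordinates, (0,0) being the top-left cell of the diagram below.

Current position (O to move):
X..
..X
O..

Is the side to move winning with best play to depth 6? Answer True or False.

O winning at [X../..X/O..]: False

ply 1, O at X../..X/O.. | (0,1)=-1→XO./..X/O..*; (0,2)=-1→X.O/..X/O..; (1,0)=-1→X../O.X/O..; (1,1)=-1→X../.OX/O..; (2,1)=-1→X../..X/OO.; (2,2)=-1→X../..X/O.O
ply 2, X at XO./..X/O.. | (0,2)=+1→XOX/..X/O..*; (1,0)=+1→XO./X.X/O..; (1,1)=+1→XO./.XX/O..; (2,1)=-1→XO./..X/OX.; (2,2)=-1→XO./..X/O.X
ply 3, O at XOX/..X/O.. | (1,0)=-1→XOX/O.X/O..*; (1,1)=-1→XOX/.OX/O..; (2,1)=-1→XOX/..X/OO.; (2,2)=-1→XOX/..X/O.O
ply 4, X at XOX/O.X/O.. | (1,1)=+1→XOX/OXX/O..*; (2,1)=+1→XOX/O.X/OX.; (2,2)=+1→XOX/O.X/O.X
ply 5, O at XOX/OXX/O.. | (2,1)=-1→XOX/OXX/OO.*; (2,2)=-1→XOX/OXX/O.O
ply 6, X at XOX/OXX/OO. | (2,2)=+1→XOX/OXX/OOX*
ply 7: XOX/OXX/OOX is terminal -1 (O); from X../..X/O.. depth 6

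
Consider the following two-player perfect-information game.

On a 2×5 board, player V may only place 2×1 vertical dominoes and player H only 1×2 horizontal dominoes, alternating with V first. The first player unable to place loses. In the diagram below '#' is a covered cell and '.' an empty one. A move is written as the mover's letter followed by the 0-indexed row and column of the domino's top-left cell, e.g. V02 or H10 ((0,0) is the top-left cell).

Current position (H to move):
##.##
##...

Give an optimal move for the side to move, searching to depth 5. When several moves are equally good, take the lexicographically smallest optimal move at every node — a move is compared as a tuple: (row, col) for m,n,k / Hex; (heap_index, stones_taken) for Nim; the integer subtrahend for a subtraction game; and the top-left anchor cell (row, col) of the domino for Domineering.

H's best at [##.##/##...]: H12

ply 1, H at ##.##/##... | H12=+1→##.##/####.*; H13=-1→##.##/##.##
ply 2: ##.##/####. is terminal -1 (V); from ##.##/##... depth 5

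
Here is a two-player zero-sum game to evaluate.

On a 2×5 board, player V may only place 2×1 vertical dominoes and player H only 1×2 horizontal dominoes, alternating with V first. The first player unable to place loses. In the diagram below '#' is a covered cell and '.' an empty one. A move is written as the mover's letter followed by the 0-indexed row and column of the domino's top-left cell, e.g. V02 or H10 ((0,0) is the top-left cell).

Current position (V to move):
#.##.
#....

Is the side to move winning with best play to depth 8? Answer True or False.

ply 1, V at #.##./#.... | V01=-1→####./##...*; V04=-1→#.###/#...#
ply 2, H at ####./##... | H12=-1→####./####.; H13=+1→####./##.##*
ply 3: ####./##.## is terminal -1 (V); from #.##./#.... depth 8

V winning at [#.##./#....]: False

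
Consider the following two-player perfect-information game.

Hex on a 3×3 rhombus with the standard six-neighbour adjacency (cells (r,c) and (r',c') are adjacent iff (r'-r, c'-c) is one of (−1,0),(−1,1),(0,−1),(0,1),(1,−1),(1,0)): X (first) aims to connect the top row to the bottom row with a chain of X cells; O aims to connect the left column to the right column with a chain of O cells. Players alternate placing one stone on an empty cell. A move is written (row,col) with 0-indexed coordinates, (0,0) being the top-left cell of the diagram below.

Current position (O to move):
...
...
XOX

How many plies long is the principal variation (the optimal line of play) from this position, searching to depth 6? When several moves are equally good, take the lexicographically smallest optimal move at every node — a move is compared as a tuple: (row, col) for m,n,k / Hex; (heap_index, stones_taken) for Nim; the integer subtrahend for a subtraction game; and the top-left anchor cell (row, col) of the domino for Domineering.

PV length from [.../.../XOX]: 4 plies

p1 O@[.../.../XOX]: (0,0)[O../.../XOX]-1* (0,1)[.O./.../XOX]-1 (0,2)[..O/.../XOX]-1 (1,0)[.../O../XOX]-1 (1,1)[.../.O./XOX]-1 (1,2)[.../..O/XOX]-1
p2 X@[O../.../XOX]: (0,1)[OX./.../XOX]+1* (0,2)[O.X/.../XOX]+1 (1,0)[O../X../XOX]+1 (1,1)[O../.X./XOX]+1 (1,2)[O../..X/XOX]+1
p3 O@[OX./.../XOX]: (0,2)[OXO/.../XOX]-1* (1,0)[OX./O../XOX]-1 (1,1)[OX./.O./XOX]-1 (1,2)[OX./..O/XOX]-1
p4 X@[OXO/.../XOX]: (1,0)[OXO/X../XOX]+1* (1,1)[OXO/.X./XOX]+1 (1,2)[OXO/..X/XOX]+1
p5 O@[OXO/X../XOX] terminal -1; root [.../.../XOX] d6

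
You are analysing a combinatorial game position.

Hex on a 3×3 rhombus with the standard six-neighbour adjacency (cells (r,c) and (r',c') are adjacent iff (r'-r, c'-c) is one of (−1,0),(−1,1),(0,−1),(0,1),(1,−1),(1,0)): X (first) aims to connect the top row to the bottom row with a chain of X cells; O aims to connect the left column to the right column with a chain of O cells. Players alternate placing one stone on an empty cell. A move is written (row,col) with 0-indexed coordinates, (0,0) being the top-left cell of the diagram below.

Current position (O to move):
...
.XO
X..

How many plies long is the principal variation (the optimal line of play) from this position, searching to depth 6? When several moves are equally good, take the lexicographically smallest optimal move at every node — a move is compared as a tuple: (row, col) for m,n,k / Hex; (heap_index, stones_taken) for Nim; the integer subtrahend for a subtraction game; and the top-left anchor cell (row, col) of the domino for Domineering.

ply 1, O at .../.XO/X.. | (0,0)=-1→O../.XO/X..*; (0,1)=-1→.O./.XO/X..; (0,2)=-1→..O/.XO/X..; (1,0)=-1→.../OXO/X..; (2,1)=-1→.../.XO/XO.; (2,2)=-1→.../.XO/X.O
ply 2, X at O../.XO/X.. | (0,1)=+1→OX./.XO/X..*; (0,2)=+1→O.X/.XO/X..; (1,0)=+1→O../XXO/X..; (2,1)=+1→O../.XO/XX.; (2,2)=+1→O../.XO/X.X
ply 3: OX./.XO/X.. is terminal -1 (O); from .../.XO/X.. depth 6

PV length from [.../.XO/X..]: 2 plies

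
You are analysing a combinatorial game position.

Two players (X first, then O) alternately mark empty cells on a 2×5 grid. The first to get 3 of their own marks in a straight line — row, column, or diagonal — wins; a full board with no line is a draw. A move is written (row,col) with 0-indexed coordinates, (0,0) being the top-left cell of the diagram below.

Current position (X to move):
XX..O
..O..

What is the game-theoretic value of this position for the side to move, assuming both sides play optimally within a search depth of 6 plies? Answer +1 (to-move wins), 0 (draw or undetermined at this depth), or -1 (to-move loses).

value(XX..O/..O.., X) = +1

p1 X@[XX..O/..O..]: (0,2)[XXX.O/..O..]+1* (0,3)[XX.XO/..O..]+0 (1,0)[XX..O/X.O..]-1 (1,1)[XX..O/.XO..]+0 (1,3)[XX..O/..OX.]+0 (1,4)[XX..O/..O.X]-1
p2 O@[XXX.O/..O..] terminal -1; root [XX..O/..O..] d6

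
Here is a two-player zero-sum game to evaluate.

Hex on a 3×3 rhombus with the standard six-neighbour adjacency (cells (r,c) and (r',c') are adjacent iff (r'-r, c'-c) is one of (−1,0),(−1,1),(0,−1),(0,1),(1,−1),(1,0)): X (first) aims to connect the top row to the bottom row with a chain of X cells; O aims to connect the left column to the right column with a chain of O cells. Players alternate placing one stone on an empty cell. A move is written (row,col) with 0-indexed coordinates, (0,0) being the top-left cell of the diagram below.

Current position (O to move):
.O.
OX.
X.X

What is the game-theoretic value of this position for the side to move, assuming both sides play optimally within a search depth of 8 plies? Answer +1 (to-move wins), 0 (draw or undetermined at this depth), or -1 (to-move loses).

value(.O./OX./X.X, O) = +1

[.O./OX./X.X] O move#1: (0,0):-1/OO./OX./X.X, (0,2):+1/.OO/OX./X.X*, (1,2):-1/.O./OXO/X.X, (2,1):-1/.O./OX./XOX
[.OO/OX./X.X] end (terminal -1, X#2); searched .O./OX./X.X to 8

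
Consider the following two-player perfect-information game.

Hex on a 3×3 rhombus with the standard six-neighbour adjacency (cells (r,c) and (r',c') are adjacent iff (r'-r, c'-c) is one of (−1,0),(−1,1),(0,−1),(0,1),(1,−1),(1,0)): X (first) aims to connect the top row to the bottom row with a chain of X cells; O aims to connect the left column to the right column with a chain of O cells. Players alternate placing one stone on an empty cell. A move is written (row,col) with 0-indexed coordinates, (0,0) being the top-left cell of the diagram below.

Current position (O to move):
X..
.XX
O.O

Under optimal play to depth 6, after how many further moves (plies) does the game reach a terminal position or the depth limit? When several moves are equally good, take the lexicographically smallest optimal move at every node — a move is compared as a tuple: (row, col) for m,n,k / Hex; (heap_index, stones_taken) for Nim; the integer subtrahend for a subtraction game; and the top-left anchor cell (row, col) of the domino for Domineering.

p1 O@[X../.XX/O.O]: (0,1)[XO./.XX/O.O]-1 (0,2)[X.O/.XX/O.O]-1 (1,0)[X../OXX/O.O]-1 (2,1)[X../.XX/OOO]+1*
p2 X@[X../.XX/OOO] terminal -1; root [X../.XX/O.O] d6

PV length from [X../.XX/O.O]: 1 ply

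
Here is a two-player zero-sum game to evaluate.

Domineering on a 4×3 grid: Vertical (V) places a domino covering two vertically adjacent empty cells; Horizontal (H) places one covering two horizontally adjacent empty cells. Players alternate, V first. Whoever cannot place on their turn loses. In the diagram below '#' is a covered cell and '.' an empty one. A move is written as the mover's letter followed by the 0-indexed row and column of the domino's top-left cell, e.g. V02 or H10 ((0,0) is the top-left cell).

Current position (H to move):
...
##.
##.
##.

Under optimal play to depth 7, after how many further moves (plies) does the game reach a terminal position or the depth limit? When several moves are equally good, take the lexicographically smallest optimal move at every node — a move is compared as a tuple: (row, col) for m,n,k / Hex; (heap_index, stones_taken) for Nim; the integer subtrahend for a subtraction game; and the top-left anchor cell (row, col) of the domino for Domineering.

PV length from [.../##./##./##.]: 2 plies

[.../##./##./##.] H move#1: H00:-1/##./##./##./##.*, H01:-1/.##/##./##./##.
[##./##./##./##.] V move#2: V02:+1/###/###/##./##.*, V12:+1/##./###/###/##., V22:+1/##./##./###/###
[###/###/##./##.] end (terminal -1, H#3); searched .../##./##./##. to 7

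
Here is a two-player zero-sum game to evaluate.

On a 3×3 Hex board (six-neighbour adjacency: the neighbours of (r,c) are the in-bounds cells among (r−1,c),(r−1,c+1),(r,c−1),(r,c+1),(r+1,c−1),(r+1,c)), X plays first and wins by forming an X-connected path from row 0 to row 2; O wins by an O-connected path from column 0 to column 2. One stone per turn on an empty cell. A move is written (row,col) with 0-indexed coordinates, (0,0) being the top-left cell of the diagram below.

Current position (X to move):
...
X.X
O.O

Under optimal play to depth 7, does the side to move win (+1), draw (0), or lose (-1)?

value(.../X.X/O.O, X) = +1

ply 1, X at .../X.X/O.O | (0,0)=-1→X../X.X/O.O; (0,1)=-1→.X./X.X/O.O; (0,2)=-1→..X/X.X/O.O; (1,1)=-1→.../XXX/O.O; (2,1)=+1→.../X.X/OXO*
ply 2, O at .../X.X/OXO | (0,0)=-1→O../X.X/OXO*; (0,1)=-1→.O./X.X/OXO; (0,2)=-1→..O/X.X/OXO; (1,1)=-1→.../XOX/OXO
ply 3, X at O../X.X/OXO | (0,1)=+1→OX./X.X/OXO*; (0,2)=+1→O.X/X.X/OXO; (1,1)=+1→O../XXX/OXO
ply 4, O at OX./X.X/OXO | (0,2)=-1→OXO/X.X/OXO*; (1,1)=-1→OX./XOX/OXO
ply 5, X at OXO/X.X/OXO | (1,1)=+1→OXO/XXX/OXO*
ply 6: OXO/XXX/OXO is terminal -1 (O); from .../X.X/O.O depth 7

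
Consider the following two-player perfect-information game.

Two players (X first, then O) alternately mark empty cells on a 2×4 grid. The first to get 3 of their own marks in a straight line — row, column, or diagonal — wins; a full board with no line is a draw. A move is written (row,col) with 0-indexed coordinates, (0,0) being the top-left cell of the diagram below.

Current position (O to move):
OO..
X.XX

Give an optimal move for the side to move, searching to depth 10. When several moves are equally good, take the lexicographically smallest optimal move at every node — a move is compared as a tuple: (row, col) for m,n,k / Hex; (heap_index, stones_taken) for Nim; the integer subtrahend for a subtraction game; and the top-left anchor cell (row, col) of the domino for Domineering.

O's best at [OO../X.XX]: (0,2)

ply 1, O at OO../X.XX | (0,2)=+1→OOO./X.XX*; (0,3)=-1→OO.O/X.XX; (1,1)=+0→OO../XOXX
ply 2: OOO./X.XX is terminal -1 (X); from OO../X.XX depth 10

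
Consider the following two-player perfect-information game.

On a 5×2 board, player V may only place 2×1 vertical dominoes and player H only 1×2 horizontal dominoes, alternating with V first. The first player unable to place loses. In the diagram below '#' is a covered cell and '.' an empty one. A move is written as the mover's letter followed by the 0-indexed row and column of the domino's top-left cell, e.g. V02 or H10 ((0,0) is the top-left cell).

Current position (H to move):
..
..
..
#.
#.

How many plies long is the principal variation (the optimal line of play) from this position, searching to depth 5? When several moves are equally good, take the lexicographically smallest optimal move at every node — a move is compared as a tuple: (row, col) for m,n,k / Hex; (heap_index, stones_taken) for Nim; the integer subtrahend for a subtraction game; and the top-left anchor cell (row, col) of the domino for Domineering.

p1 H@[../../../#./#.]: H00[##/../../#./#.]-1 H10[../##/../#./#.]+1* H20[../../##/#./#.]-1
p2 V@[../##/../#./#.]: V21[../##/.#/##/#.]-1* V31[../##/../##/##]-1
p3 H@[../##/.#/##/#.]: H00[##/##/.#/##/#.]+1*
p4 V@[##/##/.#/##/#.] terminal -1; root [../../../#./#.] d5

PV length from [../../../#./#.]: 3 plies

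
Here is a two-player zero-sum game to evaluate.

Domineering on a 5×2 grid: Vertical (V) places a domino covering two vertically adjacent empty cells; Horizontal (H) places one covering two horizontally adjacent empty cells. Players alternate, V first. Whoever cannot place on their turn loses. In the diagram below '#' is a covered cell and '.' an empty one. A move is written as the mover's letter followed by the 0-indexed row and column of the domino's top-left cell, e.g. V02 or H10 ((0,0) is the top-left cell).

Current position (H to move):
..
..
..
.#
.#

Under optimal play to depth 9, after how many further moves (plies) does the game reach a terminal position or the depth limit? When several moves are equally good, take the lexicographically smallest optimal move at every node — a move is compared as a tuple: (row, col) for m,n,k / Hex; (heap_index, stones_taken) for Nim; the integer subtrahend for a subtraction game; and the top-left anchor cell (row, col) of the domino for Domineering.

PV length from [../../../.#/.#]: 3 plies

ply 1, H at ../../../.#/.# | H00=-1→##/../../.#/.#; H10=+1→../##/../.#/.#*; H20=-1→../../##/.#/.#
ply 2, V at ../##/../.#/.# | V20=-1→../##/#./##/.#*; V30=-1→../##/../##/##
ply 3, H at ../##/#./##/.# | H00=+1→##/##/#./##/.#*
ply 4: ##/##/#./##/.# is terminal -1 (V); from ../../../.#/.# depth 9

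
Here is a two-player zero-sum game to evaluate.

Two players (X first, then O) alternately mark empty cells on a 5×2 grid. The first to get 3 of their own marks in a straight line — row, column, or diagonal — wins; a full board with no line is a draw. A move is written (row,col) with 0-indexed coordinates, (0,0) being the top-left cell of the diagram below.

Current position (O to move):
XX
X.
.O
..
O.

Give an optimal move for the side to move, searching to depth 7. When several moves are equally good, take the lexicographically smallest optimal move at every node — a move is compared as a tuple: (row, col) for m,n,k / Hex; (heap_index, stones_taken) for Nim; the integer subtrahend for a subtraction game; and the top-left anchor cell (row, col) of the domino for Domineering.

[XX/X./.O/../O.] O move#1: (1,1):-1/XX/XO/.O/../O., (2,0):+1/XX/X./OO/../O.*, (3,0):-1/XX/X./.O/O./O., (3,1):-1/XX/X./.O/.O/O., (4,1):-1/XX/X./.O/../OO
[XX/X./OO/../O.] X move#2: (1,1):-1/XX/XX/OO/../O.*, (3,0):-1/XX/X./OO/X./O., (3,1):-1/XX/X./OO/.X/O., (4,1):-1/XX/X./OO/../OX
[XX/XX/OO/../O.] O move#3: (3,0):+1/XX/XX/OO/O./O.*, (3,1):+1/XX/XX/OO/.O/O., (4,1):+1/XX/XX/OO/../OO
[XX/XX/OO/O./O.] end (terminal -1, X#4); searched XX/X./.O/../O. to 7

O's best at [XX/X./.O/../O.]: (2,0)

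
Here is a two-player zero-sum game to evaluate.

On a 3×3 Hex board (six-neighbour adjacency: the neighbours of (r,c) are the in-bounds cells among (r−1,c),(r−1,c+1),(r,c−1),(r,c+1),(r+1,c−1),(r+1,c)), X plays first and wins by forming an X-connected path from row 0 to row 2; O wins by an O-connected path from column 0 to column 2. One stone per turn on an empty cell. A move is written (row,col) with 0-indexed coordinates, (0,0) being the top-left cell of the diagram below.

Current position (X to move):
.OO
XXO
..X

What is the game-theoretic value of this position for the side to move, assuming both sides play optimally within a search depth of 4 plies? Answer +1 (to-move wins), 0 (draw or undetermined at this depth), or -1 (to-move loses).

[.OO/XXO/..X] X move#1: (0,0):+1/XOO/XXO/..X*, (2,0):-1/.OO/XXO/X.X, (2,1):-1/.OO/XXO/.XX
[XOO/XXO/..X] O move#2: (2,0):-1/XOO/XXO/O.X*, (2,1):-1/XOO/XXO/.OX
[XOO/XXO/O.X] X move#3: (2,1):+1/XOO/XXO/OXX*
[XOO/XXO/OXX] end (terminal -1, O#4); searched .OO/XXO/..X to 4

value(.OO/XXO/..X, X) = +1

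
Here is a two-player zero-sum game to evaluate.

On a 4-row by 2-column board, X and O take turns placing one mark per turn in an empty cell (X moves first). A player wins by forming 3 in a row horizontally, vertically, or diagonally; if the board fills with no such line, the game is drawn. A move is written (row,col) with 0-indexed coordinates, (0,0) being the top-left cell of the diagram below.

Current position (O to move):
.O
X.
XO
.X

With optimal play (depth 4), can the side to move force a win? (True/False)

ply 1, O at .O/X./XO/.X | (0,0)=-1→OO/X./XO/.X; (1,1)=+1→.O/XO/XO/.X*; (3,0)=-1→.O/X./XO/OX
ply 2: .O/XO/XO/.X is terminal -1 (X); from .O/X./XO/.X depth 4

O winning at [.O/X./XO/.X]: True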